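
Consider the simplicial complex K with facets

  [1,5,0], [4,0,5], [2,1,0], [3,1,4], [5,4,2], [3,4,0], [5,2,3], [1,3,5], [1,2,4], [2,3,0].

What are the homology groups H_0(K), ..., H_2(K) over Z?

H_0 ≅ Z,  H_1 ≅ Z/2Z,  H_2 = 0.

We work with the vertex ordering 0 < 1 < 2 < 3 < 4 < 5. The simplices of K, each written with vertices in increasing order, are:

  0-simplices (6): [0], [1], [2], [3], [4], [5]
  1-simplices (15): [0,1], [0,2], [0,3], [0,4], [0,5], [1,2], [1,3], [1,4], [1,5], [2,3], [2,4], [2,5], [3,4], [3,5], [4,5]
  2-simplices (10): [0,1,2], [0,1,5], [0,2,3], [0,3,4], [0,4,5], [1,2,4], [1,3,4], [1,3,5], [2,3,5], [2,4,5]

so the chain groups are C_0 ≅ Z^6, C_1 ≅ Z^15, C_2 ≅ Z^10.

Boundary ∂_1: C_1 → C_0 maps an edge to its endpoints' difference, ∂[p,q] = q − p. For instance
  ∂[2,5] = [5] − [2].
As a 6×15 matrix over Z this has rank 5, with invariant factors (1,1,1,1,1).

Boundary ∂_2: C_2 → C_1 acts by ∂[p,q,r] = [q,r] − [p,r] + [p,q]. For instance
  ∂[2,3,5] = [3,5] − [2,5] + [2,3],
  ∂[1,2,4] = [2,4] − [1,4] + [1,2].
This gives a 15×10 integer matrix of rank 10; reducing to Smith normal form yields diagonal entries (1,1,1,1,1,1,1,1,1,2).

Now H_k = ker ∂_k / im ∂_{k+1}, so:

  H_0: rank C_0 − rank ∂_1 = 6 − 5 = 1, and the invariant factors of ∂_1 are all 1, so H_0 ≅ Z.
  H_1: rank ker ∂_1 − rank ∂_2 = (15 − 5) − 10 = 0, and ∂_2 has invariant factor 2 > 1, so H_1 ≅ Z/2Z.
  H_2: rank ker ∂_2 − rank ∂_3 = (10 − 10) − 0 = 0, and there is no ∂_3, so H_2 ≅ 0.

(K is a triangulation of the real projective plane RP^2.)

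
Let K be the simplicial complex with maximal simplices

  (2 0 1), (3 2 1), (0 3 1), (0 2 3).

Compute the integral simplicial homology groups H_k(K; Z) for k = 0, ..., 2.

Order the vertices as 0 < 1 < 2 < 3. Listing each simplex with vertices in this order, K has dimension 2 with simplices:

  0-simplices (4): [0], [1], [2], [3]
  1-simplices (6): [0,1], [0,2], [0,3], [1,2], [1,3], [2,3]
  2-simplices (4): [0,1,2], [0,1,3], [0,2,3], [1,2,3]

so the chain groups are C_0 ≅ Z^4, C_1 ≅ Z^6, C_2 ≅ Z^4.

∂_1: C_1 → C_0 is given by ∂[p,q] = [q] − [p]. For instance
  ∂[2,3] = [3] − [2].
The 4×6 boundary matrix has rank 3 and Smith normal form diag(1,1,1).

The boundary map ∂_2: C_2 → C_1 sends each 2-simplex [p,q,r] to [q,r] − [p,r] + [p,q]. For instance
  ∂[0,2,3] = [2,3] − [0,3] + [0,2],
  ∂[0,1,2] = [1,2] − [0,2] + [0,1].
The resulting 6×4 matrix has rank 3, and its Smith normal form has invariant factors (1,1,1).

Computing H_k = (kernel of ∂_k) / (image of ∂_{k+1}):

  H_0: rank C_0 − rank ∂_1 = 4 − 3 = 1, and the invariant factors of ∂_1 are all 1, so H_0 ≅ Z.
  H_1: rank ker ∂_1 − rank ∂_2 = (6 − 3) − 3 = 0, and the invariant factors of ∂_2 are all 1, so H_1 ≅ 0.
  H_2: rank ker ∂_2 − rank ∂_3 = (4 − 3) − 0 = 1, and there is no ∂_3, so H_2 ≅ Z.

As a check, the Euler characteristic is 4 − 6 + 4 = 2, which agrees with 1 − 0 + 1 = 2.
(K is a triangulation of the 2-sphere S^2.)

H_0 ≅ Z,  H_1 = 0,  H_2 ≅ Z.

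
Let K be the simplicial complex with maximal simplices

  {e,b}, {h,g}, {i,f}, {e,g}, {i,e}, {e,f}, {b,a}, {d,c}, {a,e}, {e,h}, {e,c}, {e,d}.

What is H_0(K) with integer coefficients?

H_0 ≅ Z.

Take the total order a < b < c < d < e < f < g < h < i on the vertex set. Then K (dimension 1) consists of the simplices:

  0-simplices (9): a, b, c, d, e, f, g, h, i
  1-simplices (12): ab, ae, be, cd, ce, de, ef, eg, eh, ei, fi, gh

so the chain groups are C_0 ≅ Z^9, C_1 ≅ Z^12.

Boundary ∂_1: C_1 → C_0 maps an edge to its endpoints' difference, ∂[p,q] = q − p. For instance
  ∂eg = g − e.
The 9×12 boundary matrix has rank 8 and Smith normal form diag(1,1,1,1,1,1,1,1).

Computing H_k = (kernel of ∂_k) / (image of ∂_{k+1}):

  H_0: rank C_0 − rank ∂_1 = 9 − 8 = 1, and the invariant factors of ∂_1 are all 1, so H_0 = Z.

(K is a triangulation of a wedge of 4 circles.)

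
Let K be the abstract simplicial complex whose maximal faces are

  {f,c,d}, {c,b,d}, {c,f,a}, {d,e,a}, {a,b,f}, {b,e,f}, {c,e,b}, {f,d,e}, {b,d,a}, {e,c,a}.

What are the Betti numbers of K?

b_0 = 1, b_1 = 0, b_2 = 0.

We work with the vertex ordering a < b < c < d < e < f. The simplices of K, each written with vertices in increasing order, are:

  0-simplices (6): a, b, c, d, e, f
  1-simplices (15): ab, ac, ad, ae, af, bc, bd, be, bf, cd, ce, cf, de, df, ef
  2-simplices (10): abd, abf, ace, acf, ade, bcd, bce, bef, cdf, def

Hence C_0 ≅ Z^6, C_1 ≅ Z^15, C_2 ≅ Z^10.

The boundary map ∂_1: C_1 → C_0 is given by ∂[p,q] = [q] − [p].
As a 6×15 matrix over Z this has rank 5, with invariant factors (1,1,1,1,1).

Boundary ∂_2: C_2 → C_1 maps a triangle to the signed sum of its edges. For instance
  ∂cdf = df − cf + cd,
  ∂bef = ef − bf + be.
This gives a 15×10 integer matrix of rank 10; reducing to Smith normal form yields diagonal entries (1,1,1,1,1,1,1,1,1,2).

Now H_k = ker ∂_k / im ∂_{k+1}, so:

  H_0: rank C_0 − rank ∂_1 = 6 − 5 = 1, and the invariant factors of ∂_1 are all 1, so H_0 ≅ Z.
  H_1: rank ker ∂_1 − rank ∂_2 = (15 − 5) − 10 = 0, and ∂_2 has invariant factor 2 > 1, so H_1 ≅ Z/2.
  H_2: rank ker ∂_2 − rank ∂_3 = (10 − 10) − 0 = 0, and there is no ∂_3, so H_2 ≅ 0.

(K is a triangulation of the real projective plane RP^2.)

Hence the Betti numbers are b_0 = 1, b_1 = 0, b_2 = 0.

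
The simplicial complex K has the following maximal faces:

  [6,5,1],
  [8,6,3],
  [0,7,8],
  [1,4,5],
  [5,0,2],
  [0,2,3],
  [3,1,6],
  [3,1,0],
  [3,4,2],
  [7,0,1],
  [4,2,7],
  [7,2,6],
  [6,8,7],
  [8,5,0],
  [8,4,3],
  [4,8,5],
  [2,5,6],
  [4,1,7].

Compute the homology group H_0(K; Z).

H_0 ≅ Z.

Take the total order 0 < 1 < 2 < 3 < 4 < 5 < 6 < 7 < 8 on the vertex set. Then K (dimension 2) consists of the simplices:

  0-simplices (9): [0], [1], [2], [3], [4], [5], [6], [7], [8]
  1-simplices (27): (27 of them)
  2-simplices (18): [0,1,3], [0,1,7], [0,2,3], [0,2,5], [0,5,8], [0,7,8], [1,3,6], [1,4,5], [1,4,7], [1,5,6], [2,3,4], [2,4,7], [2,5,6], [2,6,7], [3,4,8], [3,6,8], [4,5,8], [6,7,8]

Hence C_0 ≅ Z^9, C_1 ≅ Z^27, C_2 ≅ Z^18.

Boundary ∂_1: C_1 → C_0 is given by ∂[p,q] = [q] − [p].
This gives a 9×27 integer matrix of rank 8; reducing to Smith normal form yields diagonal entries (1,1,1,1,1,1,1,1).

Boundary ∂_2: C_2 → C_1 maps a triangle to the signed sum of its edges. For instance
  ∂[4,5,8] = [5,8] − [4,8] + [4,5],
  ∂[2,6,7] = [6,7] − [2,7] + [2,6].
The resulting 27×18 matrix has rank 17, and its Smith normal form has invariant factors (1,1,1,1,1,1,1,1,1,1,1,1,1,1,1,1,1).

Reading off H_k = ker ∂_k / im ∂_{k+1}:

  H_0: rank C_0 − rank ∂_1 = 9 − 8 = 1, and the invariant factors of ∂_1 are all 1, so H_0 = Z.

(K is a triangulation of the torus T^2.)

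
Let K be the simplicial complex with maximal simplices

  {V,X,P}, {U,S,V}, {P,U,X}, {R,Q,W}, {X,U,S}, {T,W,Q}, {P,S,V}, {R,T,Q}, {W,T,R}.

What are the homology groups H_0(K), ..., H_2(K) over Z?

Order the vertices as P < Q < R < S < T < U < V < W < X. Listing each simplex with vertices in this order, K has dimension 2 with simplices:

  0-simplices (9): P, Q, R, S, T, U, V, W, X
  1-simplices (16): PS, PU, PV, PX, QR, QT, QW, RT, RW, SU, SV, SX, TW, UV, UX, VX
  2-simplices (9): PSV, PUX, PVX, QRT, QRW, QTW, RTW, SUV, SUX

giving chain groups C_0 ≅ Z^9, C_1 ≅ Z^16, C_2 ≅ Z^9.

The boundary map ∂_1: C_1 → C_0 sends each edge [p,q] (with p < q) to q − p. For instance
  ∂SX = X − S.
As a 9×16 matrix over Z this has rank 7, with invariant factors (1,1,1,1,1,1,1).

∂_2: C_2 → C_1 sends each 2-simplex [p,q,r] to [q,r] − [p,r] + [p,q]. For instance
  ∂QRT = RT − QT + QR,
  ∂RTW = TW − RW + RT.
This gives a 16×9 integer matrix of rank 8; reducing to Smith normal form yields diagonal entries (1,1,1,1,1,1,1,1).

From H_k ≅ ker(∂_k) / im(∂_{k+1}) we obtain:

  H_0: rank C_0 − rank ∂_1 = 9 − 7 = 2, and the invariant factors of ∂_1 are all 1, so H_0 = Z^2.
  H_1: rank ker ∂_1 − rank ∂_2 = (16 − 7) − 8 = 1, and the invariant factors of ∂_2 are all 1, so H_1 = Z.
  H_2: rank ker ∂_2 − rank ∂_3 = (9 − 8) − 0 = 1, and there is no ∂_3, so H_2 = Z.

As a check, the Euler characteristic is 9 − 16 + 9 = 2, which agrees with 2 − 1 + 1 = 2.

H_0 ≅ Z^2,  H_1 ≅ Z,  H_2 ≅ Z.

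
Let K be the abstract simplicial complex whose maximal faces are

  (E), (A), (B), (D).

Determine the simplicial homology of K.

H_0 = Z^4.

Order the vertices as A < B < D < E. Listing each simplex with vertices in this order, K has dimension 0 with simplices:

  0-simplices (4): A, B, D, E

giving chain groups C_0 ≅ Z^4.

From H_k ≅ ker(∂_k) / im(∂_{k+1}) we obtain:

  H_0: rank C_0 − rank ∂_1 = 4 − 0 = 4, and there is no ∂_1, so H_0 ≅ Z^4.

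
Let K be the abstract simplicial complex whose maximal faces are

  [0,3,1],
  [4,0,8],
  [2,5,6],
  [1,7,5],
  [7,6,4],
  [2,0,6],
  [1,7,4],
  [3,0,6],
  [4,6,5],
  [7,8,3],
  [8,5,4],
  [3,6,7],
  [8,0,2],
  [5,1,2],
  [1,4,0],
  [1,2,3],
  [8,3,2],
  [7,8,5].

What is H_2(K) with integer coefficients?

K has 9 vertices, 27 edges, 18 triangles.
rank ∂_2 = 18, rank ∂_3 = 0 ⇒ b_2 = 18 − 18 − 0 = 0. So H_2 = 0.

H_2 ≅ 0.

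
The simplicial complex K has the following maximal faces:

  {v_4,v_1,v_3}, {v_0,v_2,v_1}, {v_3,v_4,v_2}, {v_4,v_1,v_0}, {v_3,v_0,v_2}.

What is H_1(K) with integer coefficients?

H_1 ≅ Z.

Order the vertices as v_0 < v_1 < v_2 < v_3 < v_4. Listing each simplex with vertices in this order, K has dimension 2 with simplices:

  0-simplices (5): [v_0], [v_1], [v_2], [v_3], [v_4]
  1-simplices (10): [v_0,v_1], [v_0,v_2], [v_0,v_3], [v_0,v_4], [v_1,v_2], [v_1,v_3], [v_1,v_4], [v_2,v_3], [v_2,v_4], [v_3,v_4]
  2-simplices (5): [v_0,v_1,v_2], [v_0,v_1,v_4], [v_0,v_2,v_3], [v_1,v_3,v_4], [v_2,v_3,v_4]

Hence C_0 ≅ Z^5, C_1 ≅ Z^10, C_2 ≅ Z^5.

∂_1: C_1 → C_0 sends each edge [p,q] (with p < q) to q − p. For instance
  ∂[v_1,v_2] = [v_2] − [v_1].
The resulting 5×10 matrix has rank 4, and its Smith normal form has invariant factors (1,1,1,1).

∂_2: C_2 → C_1 maps a triangle to the signed sum of its edges. For instance
  ∂[v_0,v_2,v_3] = [v_2,v_3] − [v_0,v_3] + [v_0,v_2],
  ∂[v_1,v_3,v_4] = [v_3,v_4] − [v_1,v_4] + [v_1,v_3].
This gives a 10×5 integer matrix of rank 5; reducing to Smith normal form yields diagonal entries (1,1,1,1,1).

Reading off H_k = ker ∂_k / im ∂_{k+1}:

  H_1: rank ker ∂_1 − rank ∂_2 = (10 − 4) − 5 = 1, and the invariant factors of ∂_2 are all 1, so H_1 ≅ Z.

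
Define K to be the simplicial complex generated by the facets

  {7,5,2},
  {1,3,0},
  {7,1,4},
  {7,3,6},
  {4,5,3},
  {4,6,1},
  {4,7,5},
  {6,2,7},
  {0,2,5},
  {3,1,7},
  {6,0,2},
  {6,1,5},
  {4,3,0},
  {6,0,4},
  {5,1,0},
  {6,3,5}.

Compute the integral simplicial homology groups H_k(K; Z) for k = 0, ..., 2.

H_0 = Z,  H_1 = Z^2,  H_2 = Z.

We work with the vertex ordering 0 < 1 < 2 < 3 < 4 < 5 < 6 < 7. The simplices of K, each written with vertices in increasing order, are:

  0-simplices (8): [0], [1], [2], [3], [4], [5], [6], [7]
  1-simplices (24): (24 of them)
  2-simplices (16): [0,1,3], [0,1,5], [0,2,5], [0,2,6], [0,3,4], [0,4,6], [1,3,7], [1,4,6], [1,4,7], [1,5,6], [2,5,7], [2,6,7], [3,4,5], [3,5,6], [3,6,7], [4,5,7]

so the chain groups are C_0 ≅ Z^8, C_1 ≅ Z^24, C_2 ≅ Z^16.

Boundary ∂_1: C_1 → C_0 maps an edge to its endpoints' difference, ∂[p,q] = q − p. For instance
  ∂[3,5] = [5] − [3].
As a 8×24 matrix over Z this has rank 7, with invariant factors (1,1,1,1,1,1,1).

∂_2: C_2 → C_1 maps a triangle to the signed sum of its edges. For instance
  ∂[0,1,5] = [1,5] − [0,5] + [0,1],
  ∂[1,4,7] = [4,7] − [1,7] + [1,4].
The resulting 24×16 matrix has rank 15, and its Smith normal form has invariant factors (1,1,1,1,1,1,1,1,1,1,1,1,1,1,1).

Now H_k = ker ∂_k / im ∂_{k+1}, so:

  H_0: rank C_0 − rank ∂_1 = 8 − 7 = 1, and the invariant factors of ∂_1 are all 1, so H_0 = Z.
  H_1: rank ker ∂_1 − rank ∂_2 = (24 − 7) − 15 = 2, and the invariant factors of ∂_2 are all 1, so H_1 = Z^2.
  H_2: rank ker ∂_2 − rank ∂_3 = (16 − 15) − 0 = 1, and there is no ∂_3, so H_2 = Z.

As a check, the Euler characteristic is 8 − 24 + 16 = 0, which agrees with 1 − 2 + 1 = 0.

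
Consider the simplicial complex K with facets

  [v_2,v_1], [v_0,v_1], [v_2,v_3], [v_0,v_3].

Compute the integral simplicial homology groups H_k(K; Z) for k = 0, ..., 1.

Order the vertices as v_0 < v_1 < v_2 < v_3. Listing each simplex with vertices in this order, K has dimension 1 with simplices:

  0-simplices (4): [v_0], [v_1], [v_2], [v_3]
  1-simplices (4): [v_0,v_1], [v_0,v_3], [v_1,v_2], [v_2,v_3]

giving chain groups C_0 ≅ Z^4, C_1 ≅ Z^4.

Boundary ∂_1: C_1 → C_0 is given by ∂[p,q] = [q] − [p].
As a 4×4 matrix over Z this has rank 3, with invariant factors (1,1,1).

Computing H_k = (kernel of ∂_k) / (image of ∂_{k+1}):

  H_0: rank C_0 − rank ∂_1 = 4 − 3 = 1, and the invariant factors of ∂_1 are all 1, so H_0 ≅ Z.
  H_1: rank ker ∂_1 − rank ∂_2 = (4 − 3) − 0 = 1, and there is no ∂_2, so H_1 ≅ Z.

(K is a triangulation of the circle S^1.)

H_0 = Z,  H_1 = Z.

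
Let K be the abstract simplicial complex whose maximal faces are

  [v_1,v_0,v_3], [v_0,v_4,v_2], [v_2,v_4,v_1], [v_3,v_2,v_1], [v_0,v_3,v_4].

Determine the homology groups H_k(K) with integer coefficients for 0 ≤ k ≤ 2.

Order the vertices as v_0 < v_1 < v_2 < v_3 < v_4. Listing each simplex with vertices in this order, K has dimension 2 with simplices:

  0-simplices (5): [v_0], [v_1], [v_2], [v_3], [v_4]
  1-simplices (10): [v_0,v_1], [v_0,v_2], [v_0,v_3], [v_0,v_4], [v_1,v_2], [v_1,v_3], [v_1,v_4], [v_2,v_3], [v_2,v_4], [v_3,v_4]
  2-simplices (5): [v_0,v_1,v_3], [v_0,v_2,v_4], [v_0,v_3,v_4], [v_1,v_2,v_3], [v_1,v_2,v_4]

so the chain groups are C_0 ≅ Z^5, C_1 ≅ Z^10, C_2 ≅ Z^5.

Boundary ∂_1: C_1 → C_0 is given by ∂[p,q] = [q] − [p]. For instance
  ∂[v_0,v_2] = [v_2] − [v_0].
The resulting 5×10 matrix has rank 4, and its Smith normal form has invariant factors (1,1,1,1).

Boundary ∂_2: C_2 → C_1 sends each 2-simplex [p,q,r] to [q,r] − [p,r] + [p,q]. For instance
  ∂[v_1,v_2,v_4] = [v_2,v_4] − [v_1,v_4] + [v_1,v_2],
  ∂[v_0,v_2,v_4] = [v_2,v_4] − [v_0,v_4] + [v_0,v_2].
As a 10×5 matrix over Z this has rank 5, with invariant factors (1,1,1,1,1).

From H_k ≅ ker(∂_k) / im(∂_{k+1}) we obtain:

  H_0: rank C_0 − rank ∂_1 = 5 − 4 = 1, and the invariant factors of ∂_1 are all 1, so H_0 ≅ Z.
  H_1: rank ker ∂_1 − rank ∂_2 = (10 − 4) − 5 = 1, and the invariant factors of ∂_2 are all 1, so H_1 ≅ Z.
  H_2: rank ker ∂_2 − rank ∂_3 = (5 − 5) − 0 = 0, and there is no ∂_3, so H_2 ≅ 0.

(K is a triangulation of the Möbius band.)

H_0 ≅ Z,  H_1 ≅ Z,  H_2 = 0.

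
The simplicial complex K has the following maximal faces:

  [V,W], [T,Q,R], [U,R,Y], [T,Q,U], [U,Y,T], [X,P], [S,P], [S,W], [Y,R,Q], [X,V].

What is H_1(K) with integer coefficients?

H_1 = Z^2.

Fix the vertex order P < Q < R < S < T < U < V < W < X < Y and write every simplex with vertices in increasing order. Then dim K = 2 and the simplices of K are:

  0-simplices (10): P, Q, R, S, T, U, V, W, X, Y
  1-simplices (15): PS, PX, QR, QT, QU, QY, RT, RU, RY, SW, TU, TY, UY, VW, VX
  2-simplices (5): QRT, QRY, QTU, RUY, TUY

giving chain groups C_0 ≅ Z^10, C_1 ≅ Z^15, C_2 ≅ Z^5.

The boundary map ∂_1: C_1 → C_0 maps an edge to its endpoints' difference, ∂[p,q] = q − p. For instance
  ∂QU = U − Q.
This gives a 10×15 integer matrix of rank 8; reducing to Smith normal form yields diagonal entries (1,1,1,1,1,1,1,1).

∂_2: C_2 → C_1 maps a triangle to the signed sum of its edges. For instance
  ∂QRT = RT − QT + QR,
  ∂QTU = TU − QU + QT.
The resulting 15×5 matrix has rank 5, and its Smith normal form has invariant factors (1,1,1,1,1).

Computing H_k = (kernel of ∂_k) / (image of ∂_{k+1}):

  H_1: rank ker ∂_1 − rank ∂_2 = (15 − 8) − 5 = 2, and the invariant factors of ∂_2 are all 1, so H_1 ≅ Z^2.

(K is a triangulation of the disjoint union of the circle S^1 and the Möbius band.)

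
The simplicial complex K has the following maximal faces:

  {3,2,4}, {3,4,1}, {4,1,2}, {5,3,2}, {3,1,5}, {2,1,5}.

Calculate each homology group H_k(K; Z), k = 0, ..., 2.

Take the total order 1 < 2 < 3 < 4 < 5 on the vertex set. Then K (dimension 2) consists of the simplices:

  0-simplices (5): [1], [2], [3], [4], [5]
  1-simplices (9): [1,2], [1,3], [1,4], [1,5], [2,3], [2,4], [2,5], [3,4], [3,5]
  2-simplices (6): [1,2,4], [1,2,5], [1,3,4], [1,3,5], [2,3,4], [2,3,5]

Hence C_0 ≅ Z^5, C_1 ≅ Z^9, C_2 ≅ Z^6.

Boundary ∂_1: C_1 → C_0 is given by ∂[p,q] = [q] − [p].
As a 5×9 matrix over Z this has rank 4, with invariant factors (1,1,1,1).

∂_2: C_2 → C_1 acts by ∂[p,q,r] = [q,r] − [p,r] + [p,q]. For instance
  ∂[1,2,4] = [2,4] − [1,4] + [1,2],
  ∂[2,3,5] = [3,5] − [2,5] + [2,3].
This gives a 9×6 integer matrix of rank 5; reducing to Smith normal form yields diagonal entries (1,1,1,1,1).

Now H_k = ker ∂_k / im ∂_{k+1}, so:

  H_0: rank C_0 − rank ∂_1 = 5 − 4 = 1, and the invariant factors of ∂_1 are all 1, so H_0 = Z.
  H_1: rank ker ∂_1 − rank ∂_2 = (9 − 4) − 5 = 0, and the invariant factors of ∂_2 are all 1, so H_1 = 0.
  H_2: rank ker ∂_2 − rank ∂_3 = (6 − 5) − 0 = 1, and there is no ∂_3, so H_2 = Z.

(K is a triangulation of the 2-sphere S^2.)

H_0 = Z,  H_1 = 0,  H_2 = Z.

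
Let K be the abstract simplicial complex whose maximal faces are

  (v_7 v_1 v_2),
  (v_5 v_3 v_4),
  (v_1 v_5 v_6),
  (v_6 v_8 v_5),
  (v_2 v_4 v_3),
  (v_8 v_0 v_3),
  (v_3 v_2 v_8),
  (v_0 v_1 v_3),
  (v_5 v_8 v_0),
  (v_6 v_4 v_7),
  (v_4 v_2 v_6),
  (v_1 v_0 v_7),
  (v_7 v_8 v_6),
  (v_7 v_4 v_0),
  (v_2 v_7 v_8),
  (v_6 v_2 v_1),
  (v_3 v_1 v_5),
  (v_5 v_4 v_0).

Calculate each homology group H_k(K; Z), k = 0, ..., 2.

We work with the vertex ordering v_0 < v_1 < v_2 < v_3 < v_4 < v_5 < v_6 < v_7 < v_8. The simplices of K, each written with vertices in increasing order, are:

  0-simplices (9): [v_0], [v_1], [v_2], [v_3], [v_4], [v_5], [v_6], [v_7], [v_8]
  1-simplices (27): (27 of them)
  2-simplices (18): (18 of them)

Hence C_0 ≅ Z^9, C_1 ≅ Z^27, C_2 ≅ Z^18.

The boundary map ∂_1: C_1 → C_0 sends each edge [p,q] (with p < q) to q − p. For instance
  ∂[v_1,v_5] = [v_5] − [v_1].
As a 9×27 matrix over Z this has rank 8, with invariant factors (1,1,1,1,1,1,1,1).

∂_2: C_2 → C_1 sends each 2-simplex [p,q,r] to [q,r] − [p,r] + [p,q]. For instance
  ∂[v_0,v_5,v_8] = [v_5,v_8] − [v_0,v_8] + [v_0,v_5],
  ∂[v_1,v_2,v_7] = [v_2,v_7] − [v_1,v_7] + [v_1,v_2].
As a 27×18 matrix over Z this has rank 18, with invariant factors (1,1,1,1,1,1,1,1,1,1,1,1,1,1,1,1,1,2).

Computing H_k = (kernel of ∂_k) / (image of ∂_{k+1}):

  H_0: rank C_0 − rank ∂_1 = 9 − 8 = 1, and the invariant factors of ∂_1 are all 1, so H_0 = Z.
  H_1: rank ker ∂_1 − rank ∂_2 = (27 − 8) − 18 = 1, and ∂_2 has invariant factor 2 > 1, so H_1 = Z × Z/2.
  H_2: rank ker ∂_2 − rank ∂_3 = (18 − 18) − 0 = 0, and there is no ∂_3, so H_2 = 0.

As a check, the Euler characteristic is 9 − 27 + 18 = 0, which agrees with 1 − 1 + 0 = 0.
(K is a triangulation of the Klein bottle.)

H_0 = Z,  H_1 = Z × Z/2,  H_2 = 0.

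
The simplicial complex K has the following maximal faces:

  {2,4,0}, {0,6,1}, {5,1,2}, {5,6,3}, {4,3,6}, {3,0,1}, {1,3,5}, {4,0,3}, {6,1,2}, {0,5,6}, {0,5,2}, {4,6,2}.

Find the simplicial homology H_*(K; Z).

H_0 ≅ Z,  H_1 ≅ Z/2,  H_2 = 0.

Order the vertices as 0 < 1 < 2 < 3 < 4 < 5 < 6. Listing each simplex with vertices in this order, K has dimension 2 with simplices:

  0-simplices (7): [0], [1], [2], [3], [4], [5], [6]
  1-simplices (18): [0,1], [0,2], [0,3], [0,4], [0,5], [0,6], [1,2], [1,3], [1,5], [1,6], [2,4], [2,5], [2,6], [3,4], [3,5], [3,6], [4,6], [5,6]
  2-simplices (12): [0,1,3], [0,1,6], [0,2,4], [0,2,5], [0,3,4], [0,5,6], [1,2,5], [1,2,6], [1,3,5], [2,4,6], [3,4,6], [3,5,6]

Hence C_0 ≅ Z^7, C_1 ≅ Z^18, C_2 ≅ Z^12.

∂_1: C_1 → C_0 is given by ∂[p,q] = [q] − [p].
As a 7×18 matrix over Z this has rank 6, with invariant factors (1,1,1,1,1,1).

Boundary ∂_2: C_2 → C_1 maps a triangle to the signed sum of its edges. For instance
  ∂[0,5,6] = [5,6] − [0,6] + [0,5],
  ∂[0,2,5] = [2,5] − [0,5] + [0,2].
This gives a 18×12 integer matrix of rank 12; reducing to Smith normal form yields diagonal entries (1,1,1,1,1,1,1,1,1,1,1,2).

Computing H_k = (kernel of ∂_k) / (image of ∂_{k+1}):

  H_0: rank C_0 − rank ∂_1 = 7 − 6 = 1, and the invariant factors of ∂_1 are all 1, so H_0 ≅ Z.
  H_1: rank ker ∂_1 − rank ∂_2 = (18 − 6) − 12 = 0, and ∂_2 has invariant factor 2 > 1, so H_1 ≅ Z/2.
  H_2: rank ker ∂_2 − rank ∂_3 = (12 − 12) − 0 = 0, and there is no ∂_3, so H_2 ≅ 0.

As a check, the Euler characteristic is 7 − 18 + 12 = 1, which agrees with 1 − 0 + 0 = 1.
(K is a triangulation of the real projective plane RP^2.)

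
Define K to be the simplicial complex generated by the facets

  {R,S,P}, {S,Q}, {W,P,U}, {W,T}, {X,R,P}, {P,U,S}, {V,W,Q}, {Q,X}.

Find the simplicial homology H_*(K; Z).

Take the total order P < Q < R < S < T < U < V < W < X on the vertex set. Then K (dimension 2) consists of the simplices:

  0-simplices (9): P, Q, R, S, T, U, V, W, X
  1-simplices (15): PR, PS, PU, PW, PX, QS, QV, QW, QX, RS, RX, SU, TW, UW, VW
  2-simplices (5): PRS, PRX, PSU, PUW, QVW

giving chain groups C_0 ≅ Z^9, C_1 ≅ Z^15, C_2 ≅ Z^5.

∂_1: C_1 → C_0 is given by ∂[p,q] = [q] − [p]. For instance
  ∂PR = R − P.
This gives a 9×15 integer matrix of rank 8; reducing to Smith normal form yields diagonal entries (1,1,1,1,1,1,1,1).

The boundary map ∂_2: C_2 → C_1 maps a triangle to the signed sum of its edges. For instance
  ∂PSU = SU − PU + PS,
  ∂PUW = UW − PW + PU.
The 15×5 boundary matrix has rank 5 and Smith normal form diag(1,1,1,1,1).

From H_k ≅ ker(∂_k) / im(∂_{k+1}) we obtain:

  H_0: rank C_0 − rank ∂_1 = 9 − 8 = 1, and the invariant factors of ∂_1 are all 1, so H_0 = Z.
  H_1: rank ker ∂_1 − rank ∂_2 = (15 − 8) − 5 = 2, and the invariant factors of ∂_2 are all 1, so H_1 = Z^2.
  H_2: rank ker ∂_2 − rank ∂_3 = (5 − 5) − 0 = 0, and there is no ∂_3, so H_2 = 0.

H_0 ≅ Z,  H_1 ≅ Z^2,  H_2 = 0.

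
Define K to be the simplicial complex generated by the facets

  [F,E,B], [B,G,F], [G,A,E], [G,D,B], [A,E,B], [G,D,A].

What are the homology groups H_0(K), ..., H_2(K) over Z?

K has 6 vertices, 12 edges, 6 triangles.
rank ∂_0 = 0, rank ∂_1 = 5 ⇒ b_0 = 6 − 0 − 5 = 1; all invariant factors of ∂_1 are 1 so no torsion. So H_0 ≅ Z.
rank ∂_1 = 5, rank ∂_2 = 6 ⇒ b_1 = 12 − 5 − 6 = 1; all invariant factors of ∂_2 are 1 so no torsion. So H_1 ≅ Z.
rank ∂_2 = 6, rank ∂_3 = 0 ⇒ b_2 = 6 − 6 − 0 = 0. So H_2 ≅ 0.

H_0 = Z,  H_1 = Z,  H_2 = 0.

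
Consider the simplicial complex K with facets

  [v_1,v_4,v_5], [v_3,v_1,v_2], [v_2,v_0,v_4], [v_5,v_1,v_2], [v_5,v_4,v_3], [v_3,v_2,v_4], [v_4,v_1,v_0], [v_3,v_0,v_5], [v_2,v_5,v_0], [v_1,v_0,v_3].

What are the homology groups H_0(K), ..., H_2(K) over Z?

Order the vertices as v_0 < v_1 < v_2 < v_3 < v_4 < v_5. Listing each simplex with vertices in this order, K has dimension 2 with simplices:

  0-simplices (6): [v_0], [v_1], [v_2], [v_3], [v_4], [v_5]
  1-simplices (15): (15 of them)
  2-simplices (10): [v_0,v_1,v_3], [v_0,v_1,v_4], [v_0,v_2,v_4], [v_0,v_2,v_5], [v_0,v_3,v_5], [v_1,v_2,v_3], [v_1,v_2,v_5], [v_1,v_4,v_5], [v_2,v_3,v_4], [v_3,v_4,v_5]

so the chain groups are C_0 ≅ Z^6, C_1 ≅ Z^15, C_2 ≅ Z^10.

Boundary ∂_1: C_1 → C_0 sends each edge [p,q] (with p < q) to q − p. For instance
  ∂[v_1,v_2] = [v_2] − [v_1].
The resulting 6×15 matrix has rank 5, and its Smith normal form has invariant factors (1,1,1,1,1).

The boundary map ∂_2: C_2 → C_1 acts by ∂[p,q,r] = [q,r] − [p,r] + [p,q]. For instance
  ∂[v_1,v_2,v_3] = [v_2,v_3] − [v_1,v_3] + [v_1,v_2],
  ∂[v_0,v_3,v_5] = [v_3,v_5] − [v_0,v_5] + [v_0,v_3].
The resulting 15×10 matrix has rank 10, and its Smith normal form has invariant factors (1,1,1,1,1,1,1,1,1,2).

Now H_k = ker ∂_k / im ∂_{k+1}, so:

  H_0: rank C_0 − rank ∂_1 = 6 − 5 = 1, and the invariant factors of ∂_1 are all 1, so H_0 = Z.
  H_1: rank ker ∂_1 − rank ∂_2 = (15 − 5) − 10 = 0, and ∂_2 has invariant factor 2 > 1, so H_1 = Z/2.
  H_2: rank ker ∂_2 − rank ∂_3 = (10 − 10) − 0 = 0, and there is no ∂_3, so H_2 = 0.

H_0 = Z,  H_1 = Z/2,  H_2 = 0.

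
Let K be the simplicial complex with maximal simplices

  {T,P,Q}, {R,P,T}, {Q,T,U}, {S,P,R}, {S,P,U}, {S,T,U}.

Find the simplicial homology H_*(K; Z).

H_0 = Z,  H_1 = Z,  H_2 = 0.

Order the vertices as P < Q < R < S < T < U. Listing each simplex with vertices in this order, K has dimension 2 with simplices:

  0-simplices (6): P, Q, R, S, T, U
  1-simplices (12): PQ, PR, PS, PT, PU, QT, QU, RS, RT, ST, SU, TU
  2-simplices (6): PQT, PRS, PRT, PSU, QTU, STU

giving chain groups C_0 ≅ Z^6, C_1 ≅ Z^12, C_2 ≅ Z^6.

Boundary ∂_1: C_1 → C_0 maps an edge to its endpoints' difference, ∂[p,q] = q − p.
The 6×12 boundary matrix has rank 5 and Smith normal form diag(1,1,1,1,1).

Boundary ∂_2: C_2 → C_1 maps a triangle to the signed sum of its edges. For instance
  ∂STU = TU − SU + ST,
  ∂PSU = SU − PU + PS.
The 12×6 boundary matrix has rank 6 and Smith normal form diag(1,1,1,1,1,1).

From H_k ≅ ker(∂_k) / im(∂_{k+1}) we obtain:

  H_0: rank C_0 − rank ∂_1 = 6 − 5 = 1, and the invariant factors of ∂_1 are all 1, so H_0 ≅ Z.
  H_1: rank ker ∂_1 − rank ∂_2 = (12 − 5) − 6 = 1, and the invariant factors of ∂_2 are all 1, so H_1 ≅ Z.
  H_2: rank ker ∂_2 − rank ∂_3 = (6 − 6) − 0 = 0, and there is no ∂_3, so H_2 ≅ 0.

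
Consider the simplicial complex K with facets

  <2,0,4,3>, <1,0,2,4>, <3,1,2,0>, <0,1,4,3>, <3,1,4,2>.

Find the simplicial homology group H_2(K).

Order the vertices as 0 < 1 < 2 < 3 < 4. Listing each simplex with vertices in this order, K has dimension 3 with simplices:

  0-simplices (5): [0], [1], [2], [3], [4]
  1-simplices (10): [0,1], [0,2], [0,3], [0,4], [1,2], [1,3], [1,4], [2,3], [2,4], [3,4]
  2-simplices (10): [0,1,2], [0,1,3], [0,1,4], [0,2,3], [0,2,4], [0,3,4], [1,2,3], [1,2,4], [1,3,4], [2,3,4]
  3-simplices (5): [0,1,2,3], [0,1,2,4], [0,1,3,4], [0,2,3,4], [1,2,3,4]

giving chain groups C_0 ≅ Z^5, C_1 ≅ Z^10, C_2 ≅ Z^10, C_3 ≅ Z^5.

The boundary map ∂_1: C_1 → C_0 is given by ∂[p,q] = [q] − [p]. For instance
  ∂[0,4] = [4] − [0].
The resulting 5×10 matrix has rank 4, and its Smith normal form has invariant factors (1,1,1,1).

∂_2: C_2 → C_1 acts by ∂[p,q,r] = [q,r] − [p,r] + [p,q]. For instance
  ∂[0,2,4] = [2,4] − [0,4] + [0,2],
  ∂[0,1,3] = [1,3] − [0,3] + [0,1].
The resulting 10×10 matrix has rank 6, and its Smith normal form has invariant factors (1,1,1,1,1,1).

∂_3: C_3 → C_2 sends each 3-simplex σ to the alternating sum Σ_i (−1)^i (σ with its i-th vertex removed). For instance
  ∂[1,2,3,4] = [2,3,4] − [1,3,4] + [1,2,4] − [1,2,3],
  ∂[0,1,2,3] = [1,2,3] − [0,2,3] + [0,1,3] − [0,1,2].
This gives a 10×5 integer matrix of rank 4; reducing to Smith normal form yields diagonal entries (1,1,1,1).

Reading off H_k = ker ∂_k / im ∂_{k+1}:

  H_2: rank ker ∂_2 − rank ∂_3 = (10 − 6) − 4 = 0, and the invariant factors of ∂_3 are all 1, so H_2 ≅ 0.

H_2 ≅ 0.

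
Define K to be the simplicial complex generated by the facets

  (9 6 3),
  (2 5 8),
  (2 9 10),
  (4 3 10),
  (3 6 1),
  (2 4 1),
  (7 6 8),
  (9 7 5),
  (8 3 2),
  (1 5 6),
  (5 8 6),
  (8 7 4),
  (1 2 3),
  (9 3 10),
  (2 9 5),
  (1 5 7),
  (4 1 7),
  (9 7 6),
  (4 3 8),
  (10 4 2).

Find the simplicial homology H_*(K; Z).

We work with the vertex ordering 1 < 2 < 3 < 4 < 5 < 6 < 7 < 8 < 9 < 10. The simplices of K, each written with vertices in increasing order, are:

  0-simplices (10): [1], [2], [3], [4], [5], [6], [7], [8], [9], [10]
  1-simplices (30): (30 of them)
  2-simplices (20): (20 of them)

Hence C_0 ≅ Z^10, C_1 ≅ Z^30, C_2 ≅ Z^20.

Boundary ∂_1: C_1 → C_0 maps an edge to its endpoints' difference, ∂[p,q] = q − p. For instance
  ∂[1,5] = [5] − [1].
This gives a 10×30 integer matrix of rank 9; reducing to Smith normal form yields diagonal entries (1,1,1,1,1,1,1,1,1).

∂_2: C_2 → C_1 acts by ∂[p,q,r] = [q,r] − [p,r] + [p,q]. For instance
  ∂[4,7,8] = [7,8] − [4,8] + [4,7],
  ∂[2,4,10] = [4,10] − [2,10] + [2,4].
The resulting 30×20 matrix has rank 20, and its Smith normal form has invariant factors (1,1,1,1,1,1,1,1,1,1,1,1,1,1,1,1,1,1,1,2).

Computing H_k = (kernel of ∂_k) / (image of ∂_{k+1}):

  H_0: rank C_0 − rank ∂_1 = 10 − 9 = 1, and the invariant factors of ∂_1 are all 1, so H_0 = Z.
  H_1: rank ker ∂_1 − rank ∂_2 = (30 − 9) − 20 = 1, and ∂_2 has invariant factor 2 > 1, so H_1 = Z ⊕ Z_2.
  H_2: rank ker ∂_2 − rank ∂_3 = (20 − 20) − 0 = 0, and there is no ∂_3, so H_2 = 0.

As a check, the Euler characteristic is 10 − 30 + 20 = 0, which agrees with 1 − 1 + 0 = 0.

H_0 ≅ Z,  H_1 ≅ Z ⊕ Z_2,  H_2 = 0.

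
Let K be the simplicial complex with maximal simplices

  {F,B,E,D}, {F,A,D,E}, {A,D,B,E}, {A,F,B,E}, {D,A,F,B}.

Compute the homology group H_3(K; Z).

Take the total order A < B < D < E < F on the vertex set. Then K (dimension 3) consists of the simplices:

  0-simplices (5): A, B, D, E, F
  1-simplices (10): AB, AD, AE, AF, BD, BE, BF, DE, DF, EF
  2-simplices (10): ABD, ABE, ABF, ADE, ADF, AEF, BDE, BDF, BEF, DEF
  3-simplices (5): ABDE, ABDF, ABEF, ADEF, BDEF

giving chain groups C_0 ≅ Z^5, C_1 ≅ Z^10, C_2 ≅ Z^10, C_3 ≅ Z^5.

Boundary ∂_1: C_1 → C_0 maps an edge to its endpoints' difference, ∂[p,q] = q − p.
The 5×10 boundary matrix has rank 4 and Smith normal form diag(1,1,1,1).

∂_2: C_2 → C_1 maps a triangle to the signed sum of its edges. For instance
  ∂BDE = DE − BE + BD,
  ∂ADF = DF − AF + AD.
The 10×10 boundary matrix has rank 6 and Smith normal form diag(1,1,1,1,1,1).

∂_3: C_3 → C_2 sends each 3-simplex σ to the alternating sum Σ_i (−1)^i (σ with its i-th vertex removed). For instance
  ∂BDEF = DEF − BEF + BDF − BDE,
  ∂ADEF = DEF − AEF + ADF − ADE.
This gives a 10×5 integer matrix of rank 4; reducing to Smith normal form yields diagonal entries (1,1,1,1).

Now H_k = ker ∂_k / im ∂_{k+1}, so:

  H_3: rank ker ∂_3 − rank ∂_4 = (5 − 4) − 0 = 1, and there is no ∂_4, so H_3 = Z.

(K is a triangulation of the 3-sphere S^3.)

H_3 = Z.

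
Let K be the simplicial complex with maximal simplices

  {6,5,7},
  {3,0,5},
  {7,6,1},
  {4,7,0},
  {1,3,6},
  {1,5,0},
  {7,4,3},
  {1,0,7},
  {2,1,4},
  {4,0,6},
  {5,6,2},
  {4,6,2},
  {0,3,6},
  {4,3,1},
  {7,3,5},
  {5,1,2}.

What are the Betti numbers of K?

Fix the vertex order 0 < 1 < 2 < 3 < 4 < 5 < 6 < 7 and write every simplex with vertices in increasing order. Then dim K = 2 and the simplices of K are:

  0-simplices (8): [0], [1], [2], [3], [4], [5], [6], [7]
  1-simplices (24): (24 of them)
  2-simplices (16): [0,1,5], [0,1,7], [0,3,5], [0,3,6], [0,4,6], [0,4,7], [1,2,4], [1,2,5], [1,3,4], [1,3,6], [1,6,7], [2,4,6], [2,5,6], [3,4,7], [3,5,7], [5,6,7]

giving chain groups C_0 ≅ Z^8, C_1 ≅ Z^24, C_2 ≅ Z^16.

Boundary ∂_1: C_1 → C_0 sends each edge [p,q] (with p < q) to q − p.
The resulting 8×24 matrix has rank 7, and its Smith normal form has invariant factors (1,1,1,1,1,1,1).

Boundary ∂_2: C_2 → C_1 maps a triangle to the signed sum of its edges. For instance
  ∂[0,1,5] = [1,5] − [0,5] + [0,1],
  ∂[1,3,4] = [3,4] − [1,4] + [1,3].
As a 24×16 matrix over Z this has rank 15, with invariant factors (1,1,1,1,1,1,1,1,1,1,1,1,1,1,1).

From H_k ≅ ker(∂_k) / im(∂_{k+1}) we obtain:

  H_0: rank C_0 − rank ∂_1 = 8 − 7 = 1, and the invariant factors of ∂_1 are all 1, so H_0 ≅ Z.
  H_1: rank ker ∂_1 − rank ∂_2 = (24 − 7) − 15 = 2, and the invariant factors of ∂_2 are all 1, so H_1 ≅ Z^2.
  H_2: rank ker ∂_2 − rank ∂_3 = (16 − 15) − 0 = 1, and there is no ∂_3, so H_2 ≅ Z.

(K is a triangulation of the torus T^2.)

Hence the Betti numbers are b_0 = 1, b_1 = 2, b_2 = 1.

b_0 = 1, b_1 = 2, b_2 = 1.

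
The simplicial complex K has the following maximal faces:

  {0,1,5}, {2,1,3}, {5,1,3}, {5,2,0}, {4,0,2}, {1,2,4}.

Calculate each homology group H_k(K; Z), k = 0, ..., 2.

Order the vertices as 0 < 1 < 2 < 3 < 4 < 5. Listing each simplex with vertices in this order, K has dimension 2 with simplices:

  0-simplices (6): [0], [1], [2], [3], [4], [5]
  1-simplices (12): [0,1], [0,2], [0,4], [0,5], [1,2], [1,3], [1,4], [1,5], [2,3], [2,4], [2,5], [3,5]
  2-simplices (6): [0,1,5], [0,2,4], [0,2,5], [1,2,3], [1,2,4], [1,3,5]

giving chain groups C_0 ≅ Z^6, C_1 ≅ Z^12, C_2 ≅ Z^6.

Boundary ∂_1: C_1 → C_0 is given by ∂[p,q] = [q] − [p].
The resulting 6×12 matrix has rank 5, and its Smith normal form has invariant factors (1,1,1,1,1).

Boundary ∂_2: C_2 → C_1 acts by ∂[p,q,r] = [q,r] − [p,r] + [p,q]. For instance
  ∂[1,3,5] = [3,5] − [1,5] + [1,3],
  ∂[0,2,4] = [2,4] − [0,4] + [0,2].
This gives a 12×6 integer matrix of rank 6; reducing to Smith normal form yields diagonal entries (1,1,1,1,1,1).

From H_k ≅ ker(∂_k) / im(∂_{k+1}) we obtain:

  H_0: rank C_0 − rank ∂_1 = 6 − 5 = 1, and the invariant factors of ∂_1 are all 1, so H_0 ≅ Z.
  H_1: rank ker ∂_1 − rank ∂_2 = (12 − 5) − 6 = 1, and the invariant factors of ∂_2 are all 1, so H_1 ≅ Z.
  H_2: rank ker ∂_2 − rank ∂_3 = (6 − 6) − 0 = 0, and there is no ∂_3, so H_2 ≅ 0.

H_0 ≅ Z,  H_1 ≅ Z,  H_2 = 0.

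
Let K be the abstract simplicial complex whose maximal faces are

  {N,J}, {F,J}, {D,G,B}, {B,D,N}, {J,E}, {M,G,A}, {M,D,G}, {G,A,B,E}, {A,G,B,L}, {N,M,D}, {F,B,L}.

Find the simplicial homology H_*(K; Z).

Take the total order A < B < D < E < F < G < J < L < M < N on the vertex set. Then K (dimension 3) consists of the simplices:

  0-simplices (10): A, B, D, E, F, G, J, L, M, N
  1-simplices (22): AB, AE, AG, AL, AM, BD, BE, BF, BG, BL, BN, DG, DM, DN, EG, EJ, FJ, FL, GL, GM, JN, MN
  2-simplices (13): ABE, ABG, ABL, AEG, AGL, AGM, BDG, BDN, BEG, BFL, BGL, DGM, DMN
  3-simplices (2): ABEG, ABGL

giving chain groups C_0 ≅ Z^10, C_1 ≅ Z^22, C_2 ≅ Z^13, C_3 ≅ Z^2.

The boundary map ∂_1: C_1 → C_0 maps an edge to its endpoints' difference, ∂[p,q] = q − p.
This gives a 10×22 integer matrix of rank 9; reducing to Smith normal form yields diagonal entries (1,1,1,1,1,1,1,1,1).

Boundary ∂_2: C_2 → C_1 sends each 2-simplex [p,q,r] to [q,r] − [p,r] + [p,q]. For instance
  ∂BFL = FL − BL + BF,
  ∂BGL = GL − BL + BG.
The 22×13 boundary matrix has rank 11 and Smith normal form diag(1,1,1,1,1,1,1,1,1,1,1).

Boundary ∂_3: C_3 → C_2 sends each 3-simplex σ to the alternating sum Σ_i (−1)^i (σ with its i-th vertex removed). For instance
  ∂ABGL = BGL − AGL + ABL − ABG,
  ∂ABEG = BEG − AEG + ABG − ABE.
The resulting 13×2 matrix has rank 2, and its Smith normal form has invariant factors (1,1).

Computing H_k = (kernel of ∂_k) / (image of ∂_{k+1}):

  H_0: rank C_0 − rank ∂_1 = 10 − 9 = 1, and the invariant factors of ∂_1 are all 1, so H_0 ≅ Z.
  H_1: rank ker ∂_1 − rank ∂_2 = (22 − 9) − 11 = 2, and the invariant factors of ∂_2 are all 1, so H_1 ≅ Z^2.
  H_2: rank ker ∂_2 − rank ∂_3 = (13 − 11) − 2 = 0, and the invariant factors of ∂_3 are all 1, so H_2 ≅ 0.
  H_3: rank ker ∂_3 − rank ∂_4 = (2 − 2) − 0 = 0, and there is no ∂_4, so H_3 ≅ 0.

As a check, the Euler characteristic is 10 − 22 + 13 − 2 = -1, which agrees with 1 − 2 + 0 − 0 = -1.

H_0 = Z,  H_1 = Z^2,  H_2 = 0,  H_3 = 0.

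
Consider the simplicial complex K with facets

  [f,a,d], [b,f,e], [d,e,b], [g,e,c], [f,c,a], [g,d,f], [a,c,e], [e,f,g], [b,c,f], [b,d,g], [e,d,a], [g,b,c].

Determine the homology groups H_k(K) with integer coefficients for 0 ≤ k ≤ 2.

K has 7 vertices, 18 edges, 12 triangles.
rank ∂_0 = 0, rank ∂_1 = 6 ⇒ b_0 = 7 − 0 − 6 = 1; all invariant factors of ∂_1 are 1 so no torsion. So H_0 ≅ Z.
rank ∂_1 = 6, rank ∂_2 = 12 ⇒ b_1 = 18 − 6 − 12 = 0; ∂_2 has invariant factor(s) [2] giving torsion. So H_1 ≅ Z_2.
rank ∂_2 = 12, rank ∂_3 = 0 ⇒ b_2 = 12 − 12 − 0 = 0. So H_2 ≅ 0.

H_0 = Z,  H_1 = Z_2,  H_2 = 0.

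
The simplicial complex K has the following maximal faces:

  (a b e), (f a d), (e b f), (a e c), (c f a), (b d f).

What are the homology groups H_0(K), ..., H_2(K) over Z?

H_0 = Z,  H_1 = Z,  H_2 = 0.

Fix the vertex order a < b < c < d < e < f and write every simplex with vertices in increasing order. Then dim K = 2 and the simplices of K are:

  0-simplices (6): a, b, c, d, e, f
  1-simplices (12): ab, ac, ad, ae, af, bd, be, bf, ce, cf, df, ef
  2-simplices (6): abe, ace, acf, adf, bdf, bef

giving chain groups C_0 ≅ Z^6, C_1 ≅ Z^12, C_2 ≅ Z^6.

∂_1: C_1 → C_0 is given by ∂[p,q] = [q] − [p]. For instance
  ∂ad = d − a.
The 6×12 boundary matrix has rank 5 and Smith normal form diag(1,1,1,1,1).

∂_2: C_2 → C_1 maps a triangle to the signed sum of its edges. For instance
  ∂ace = ce − ae + ac,
  ∂adf = df − af + ad.
The 12×6 boundary matrix has rank 6 and Smith normal form diag(1,1,1,1,1,1).

Now H_k = ker ∂_k / im ∂_{k+1}, so:

  H_0: rank C_0 − rank ∂_1 = 6 − 5 = 1, and the invariant factors of ∂_1 are all 1, so H_0 ≅ Z.
  H_1: rank ker ∂_1 − rank ∂_2 = (12 − 5) − 6 = 1, and the invariant factors of ∂_2 are all 1, so H_1 ≅ Z.
  H_2: rank ker ∂_2 − rank ∂_3 = (6 − 6) − 0 = 0, and there is no ∂_3, so H_2 ≅ 0.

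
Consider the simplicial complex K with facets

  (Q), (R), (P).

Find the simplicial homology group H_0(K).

Fix the vertex order P < Q < R and write every simplex with vertices in increasing order. Then dim K = 0 and the simplices of K are:

  0-simplices (3): P, Q, R

so the chain groups are C_0 ≅ Z^3.

Now H_k = ker ∂_k / im ∂_{k+1}, so:

  H_0: rank C_0 − rank ∂_1 = 3 − 0 = 3, and there is no ∂_1, so H_0 = Z^3.

(K is a triangulation of a set of 3 points.)

H_0 ≅ Z^3.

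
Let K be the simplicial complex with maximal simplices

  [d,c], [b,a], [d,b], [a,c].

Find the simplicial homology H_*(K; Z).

K has 4 vertices, 4 edges.
rank ∂_0 = 0, rank ∂_1 = 3 ⇒ b_0 = 4 − 0 − 3 = 1; all invariant factors of ∂_1 are 1 so no torsion. So H_0 = Z.
rank ∂_1 = 3, rank ∂_2 = 0 ⇒ b_1 = 4 − 3 − 0 = 1. So H_1 = Z.

H_0 = Z,  H_1 = Z.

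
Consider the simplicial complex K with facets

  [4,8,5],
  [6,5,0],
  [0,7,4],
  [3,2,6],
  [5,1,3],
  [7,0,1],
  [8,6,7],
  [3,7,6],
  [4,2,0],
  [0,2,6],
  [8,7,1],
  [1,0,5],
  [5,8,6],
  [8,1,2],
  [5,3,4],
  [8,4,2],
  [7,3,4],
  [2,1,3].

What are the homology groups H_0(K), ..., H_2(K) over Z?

Fix the vertex order 0 < 1 < 2 < 3 < 4 < 5 < 6 < 7 < 8 and write every simplex with vertices in increasing order. Then dim K = 2 and the simplices of K are:

  0-simplices (9): [0], [1], [2], [3], [4], [5], [6], [7], [8]
  1-simplices (27): (27 of them)
  2-simplices (18): [0,1,5], [0,1,7], [0,2,4], [0,2,6], [0,4,7], [0,5,6], [1,2,3], [1,2,8], [1,3,5], [1,7,8], [2,3,6], [2,4,8], [3,4,5], [3,4,7], [3,6,7], [4,5,8], [5,6,8], [6,7,8]

so the chain groups are C_0 ≅ Z^9, C_1 ≅ Z^27, C_2 ≅ Z^18.

∂_1: C_1 → C_0 is given by ∂[p,q] = [q] − [p]. For instance
  ∂[1,2] = [2] − [1].
This gives a 9×27 integer matrix of rank 8; reducing to Smith normal form yields diagonal entries (1,1,1,1,1,1,1,1).

The boundary map ∂_2: C_2 → C_1 sends each 2-simplex [p,q,r] to [q,r] − [p,r] + [p,q]. For instance
  ∂[4,5,8] = [5,8] − [4,8] + [4,5],
  ∂[0,2,6] = [2,6] − [0,6] + [0,2].
The 27×18 boundary matrix has rank 17 and Smith normal form diag(1,1,1,1,1,1,1,1,1,1,1,1,1,1,1,1,1).

Computing H_k = (kernel of ∂_k) / (image of ∂_{k+1}):

  H_0: rank C_0 − rank ∂_1 = 9 − 8 = 1, and the invariant factors of ∂_1 are all 1, so H_0 ≅ Z.
  H_1: rank ker ∂_1 − rank ∂_2 = (27 − 8) − 17 = 2, and the invariant factors of ∂_2 are all 1, so H_1 ≅ Z^2.
  H_2: rank ker ∂_2 − rank ∂_3 = (18 − 17) − 0 = 1, and there is no ∂_3, so H_2 ≅ Z.

As a check, the Euler characteristic is 9 − 27 + 18 = 0, which agrees with 1 − 2 + 1 = 0.

H_0 = Z,  H_1 = Z^2,  H_2 = Z.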